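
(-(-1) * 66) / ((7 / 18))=1188 / 7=169.71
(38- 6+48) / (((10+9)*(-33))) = -80 / 627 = -0.13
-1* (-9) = 9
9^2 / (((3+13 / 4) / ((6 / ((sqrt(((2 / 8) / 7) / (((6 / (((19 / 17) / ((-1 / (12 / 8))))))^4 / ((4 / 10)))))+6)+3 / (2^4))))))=3600602337024 / 286505610745 - 3245049216 * sqrt(70) / 1432528053725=12.55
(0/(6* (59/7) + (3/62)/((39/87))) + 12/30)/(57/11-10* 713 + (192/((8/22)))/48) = -11/195630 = -0.00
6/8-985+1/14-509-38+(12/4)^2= -42621/28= -1522.18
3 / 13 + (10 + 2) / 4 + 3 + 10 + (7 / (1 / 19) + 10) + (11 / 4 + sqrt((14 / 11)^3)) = 14 * sqrt(154) / 121 + 8423 / 52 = 163.42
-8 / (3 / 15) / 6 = -20 / 3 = -6.67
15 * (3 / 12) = 15 / 4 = 3.75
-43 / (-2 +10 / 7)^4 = -103243 / 256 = -403.29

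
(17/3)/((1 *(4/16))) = 68/3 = 22.67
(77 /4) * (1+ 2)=231 /4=57.75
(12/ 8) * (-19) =-57/ 2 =-28.50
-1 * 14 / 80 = -7 / 40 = -0.18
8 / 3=2.67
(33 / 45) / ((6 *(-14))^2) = 0.00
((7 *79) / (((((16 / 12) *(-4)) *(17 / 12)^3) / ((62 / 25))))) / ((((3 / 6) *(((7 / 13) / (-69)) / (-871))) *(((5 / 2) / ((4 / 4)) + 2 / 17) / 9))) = -44635138820064 / 643025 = -69414313.32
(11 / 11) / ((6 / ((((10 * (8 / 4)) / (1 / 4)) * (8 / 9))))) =320 / 27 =11.85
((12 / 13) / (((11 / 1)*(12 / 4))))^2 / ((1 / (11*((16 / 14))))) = 128 / 13013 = 0.01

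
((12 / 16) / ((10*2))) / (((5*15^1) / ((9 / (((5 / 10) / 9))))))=81 / 1000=0.08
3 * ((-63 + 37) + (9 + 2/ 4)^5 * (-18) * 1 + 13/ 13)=-66855873/ 16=-4178492.06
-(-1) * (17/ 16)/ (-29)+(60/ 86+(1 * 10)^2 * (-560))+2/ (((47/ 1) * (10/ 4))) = -262565140777/ 4688720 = -55999.32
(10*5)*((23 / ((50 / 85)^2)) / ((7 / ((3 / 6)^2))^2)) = 6647 / 1568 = 4.24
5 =5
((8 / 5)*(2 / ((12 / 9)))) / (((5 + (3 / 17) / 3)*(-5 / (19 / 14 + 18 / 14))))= -1887 / 7525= -0.25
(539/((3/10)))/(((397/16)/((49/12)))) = 295.67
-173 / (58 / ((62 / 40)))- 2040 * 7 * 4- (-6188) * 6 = -23196083 / 1160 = -19996.62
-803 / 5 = -160.60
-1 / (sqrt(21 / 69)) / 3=-sqrt(161) / 21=-0.60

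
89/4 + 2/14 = 22.39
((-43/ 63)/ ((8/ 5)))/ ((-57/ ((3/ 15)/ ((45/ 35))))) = 43/ 36936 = 0.00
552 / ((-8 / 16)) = -1104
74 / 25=2.96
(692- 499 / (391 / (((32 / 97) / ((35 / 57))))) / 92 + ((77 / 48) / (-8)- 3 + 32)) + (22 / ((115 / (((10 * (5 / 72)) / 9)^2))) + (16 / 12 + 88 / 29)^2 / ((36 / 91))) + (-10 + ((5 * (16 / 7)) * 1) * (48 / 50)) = 3320740471294723135 / 4312711142764416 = 769.99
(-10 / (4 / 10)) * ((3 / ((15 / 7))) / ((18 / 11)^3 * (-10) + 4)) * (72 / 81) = 93170 / 119241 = 0.78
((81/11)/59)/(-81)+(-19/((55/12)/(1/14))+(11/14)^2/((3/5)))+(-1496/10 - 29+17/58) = -1965184745/11066748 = -177.58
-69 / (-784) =69 / 784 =0.09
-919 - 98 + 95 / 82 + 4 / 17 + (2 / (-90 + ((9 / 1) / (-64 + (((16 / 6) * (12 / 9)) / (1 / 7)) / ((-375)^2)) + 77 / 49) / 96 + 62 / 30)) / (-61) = -688810153033462461375 / 678225897777801578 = -1015.61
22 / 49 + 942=46180 / 49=942.45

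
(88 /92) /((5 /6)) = 132 /115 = 1.15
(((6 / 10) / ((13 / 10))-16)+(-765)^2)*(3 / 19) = 22823169 / 247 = 92401.49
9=9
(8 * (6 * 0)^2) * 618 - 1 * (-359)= 359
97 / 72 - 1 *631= -45335 / 72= -629.65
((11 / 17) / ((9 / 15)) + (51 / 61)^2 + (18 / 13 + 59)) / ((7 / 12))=613420852 / 5756387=106.56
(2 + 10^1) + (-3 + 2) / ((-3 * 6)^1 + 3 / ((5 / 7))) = 833 / 69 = 12.07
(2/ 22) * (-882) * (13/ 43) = -11466/ 473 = -24.24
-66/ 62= -33/ 31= -1.06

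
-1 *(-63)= 63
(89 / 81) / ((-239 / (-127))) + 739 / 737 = 22636612 / 14267583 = 1.59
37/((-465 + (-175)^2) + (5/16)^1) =592/482565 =0.00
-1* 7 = -7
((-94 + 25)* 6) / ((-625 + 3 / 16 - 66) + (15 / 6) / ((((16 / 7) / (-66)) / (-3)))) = 1656 / 1897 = 0.87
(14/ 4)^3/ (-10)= -343/ 80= -4.29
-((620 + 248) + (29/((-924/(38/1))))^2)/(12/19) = -3525886867/2561328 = -1376.59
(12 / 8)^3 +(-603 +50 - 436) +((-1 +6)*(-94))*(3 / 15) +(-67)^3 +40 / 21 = -50709241 / 168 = -301840.72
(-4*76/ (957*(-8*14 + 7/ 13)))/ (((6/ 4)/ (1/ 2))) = 3952/ 4160079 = 0.00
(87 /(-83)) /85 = -87 /7055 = -0.01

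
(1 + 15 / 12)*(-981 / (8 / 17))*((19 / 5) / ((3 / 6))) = -2851767 / 80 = -35647.09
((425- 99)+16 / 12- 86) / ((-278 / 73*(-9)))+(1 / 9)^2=79417 / 11259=7.05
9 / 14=0.64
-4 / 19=-0.21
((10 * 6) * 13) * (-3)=-2340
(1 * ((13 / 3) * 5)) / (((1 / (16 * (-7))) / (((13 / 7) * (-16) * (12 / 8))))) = 108160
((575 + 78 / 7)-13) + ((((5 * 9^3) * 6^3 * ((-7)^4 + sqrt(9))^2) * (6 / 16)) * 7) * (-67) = -5601732433457348 / 7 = -800247490493906.86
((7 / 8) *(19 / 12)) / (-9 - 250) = -19 / 3552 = -0.01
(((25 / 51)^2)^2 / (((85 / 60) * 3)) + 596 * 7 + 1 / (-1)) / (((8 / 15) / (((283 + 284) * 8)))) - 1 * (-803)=50369815474906 / 1419857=35475273.55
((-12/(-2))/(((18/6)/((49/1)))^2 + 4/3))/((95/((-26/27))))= -124852/2744835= -0.05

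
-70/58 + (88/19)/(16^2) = -20961/17632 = -1.19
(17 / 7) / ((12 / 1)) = 17 / 84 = 0.20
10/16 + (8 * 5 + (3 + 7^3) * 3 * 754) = 782692.62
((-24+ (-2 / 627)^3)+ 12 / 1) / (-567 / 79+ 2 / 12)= 467348611432 / 273030842403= 1.71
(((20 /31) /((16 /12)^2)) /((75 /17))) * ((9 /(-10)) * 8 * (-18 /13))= 8262 /10075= 0.82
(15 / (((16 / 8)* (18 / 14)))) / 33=35 / 198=0.18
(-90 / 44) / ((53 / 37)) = -1665 / 1166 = -1.43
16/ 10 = 1.60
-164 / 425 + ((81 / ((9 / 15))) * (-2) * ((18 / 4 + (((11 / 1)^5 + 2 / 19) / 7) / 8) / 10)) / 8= -35169505493 / 3617600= -9721.78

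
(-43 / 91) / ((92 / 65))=-215 / 644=-0.33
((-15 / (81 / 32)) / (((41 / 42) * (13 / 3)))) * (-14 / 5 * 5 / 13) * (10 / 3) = 313600 / 62361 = 5.03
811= 811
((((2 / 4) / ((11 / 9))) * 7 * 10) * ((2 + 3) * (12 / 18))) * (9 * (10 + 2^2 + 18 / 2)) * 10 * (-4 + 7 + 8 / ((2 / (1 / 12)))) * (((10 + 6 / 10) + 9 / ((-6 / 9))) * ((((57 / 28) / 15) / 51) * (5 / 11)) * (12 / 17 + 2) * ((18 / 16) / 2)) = -983741625 / 279752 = -3516.48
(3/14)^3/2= 27/5488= 0.00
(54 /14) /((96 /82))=369 /112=3.29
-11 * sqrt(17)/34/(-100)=11 * sqrt(17)/3400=0.01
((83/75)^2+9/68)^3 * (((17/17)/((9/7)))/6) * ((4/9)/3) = 979024134360366731/20398200257812500000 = 0.05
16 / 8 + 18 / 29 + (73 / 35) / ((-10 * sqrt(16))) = 104283 / 40600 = 2.57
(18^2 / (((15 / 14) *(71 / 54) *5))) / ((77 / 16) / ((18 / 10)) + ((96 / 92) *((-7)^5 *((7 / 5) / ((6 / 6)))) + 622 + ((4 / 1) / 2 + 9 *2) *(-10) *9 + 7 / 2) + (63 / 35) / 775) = -41914817280 / 23440669288357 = -0.00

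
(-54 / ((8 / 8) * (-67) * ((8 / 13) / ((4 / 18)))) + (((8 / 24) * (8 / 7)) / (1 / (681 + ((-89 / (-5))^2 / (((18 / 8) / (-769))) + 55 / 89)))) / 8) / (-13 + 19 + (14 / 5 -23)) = 288731522221 / 800174970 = 360.84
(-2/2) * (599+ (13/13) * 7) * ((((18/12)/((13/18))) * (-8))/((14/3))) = 196344/91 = 2157.63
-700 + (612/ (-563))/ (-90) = -1970466/ 2815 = -699.99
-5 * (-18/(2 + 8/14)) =35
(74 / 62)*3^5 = 8991 / 31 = 290.03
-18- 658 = -676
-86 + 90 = 4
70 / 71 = 0.99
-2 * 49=-98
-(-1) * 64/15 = 64/15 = 4.27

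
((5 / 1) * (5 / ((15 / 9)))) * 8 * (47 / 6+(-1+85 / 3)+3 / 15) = 4244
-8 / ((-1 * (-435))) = -8 / 435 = -0.02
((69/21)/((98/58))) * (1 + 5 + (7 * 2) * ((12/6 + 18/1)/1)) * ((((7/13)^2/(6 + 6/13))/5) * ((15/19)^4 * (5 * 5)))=48.47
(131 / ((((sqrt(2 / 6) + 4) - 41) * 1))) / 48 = -0.07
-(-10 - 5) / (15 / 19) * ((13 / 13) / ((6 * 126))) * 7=19 / 108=0.18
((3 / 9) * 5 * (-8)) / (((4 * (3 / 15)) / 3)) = -50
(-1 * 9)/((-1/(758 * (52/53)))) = 354744/53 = 6693.28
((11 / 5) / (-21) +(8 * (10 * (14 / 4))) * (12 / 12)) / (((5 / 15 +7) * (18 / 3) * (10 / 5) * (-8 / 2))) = -29389 / 36960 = -0.80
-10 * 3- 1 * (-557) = 527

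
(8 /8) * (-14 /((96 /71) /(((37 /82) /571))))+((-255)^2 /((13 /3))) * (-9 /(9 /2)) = -876845197457 /29216928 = -30011.55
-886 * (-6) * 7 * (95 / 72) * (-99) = -9721635 / 2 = -4860817.50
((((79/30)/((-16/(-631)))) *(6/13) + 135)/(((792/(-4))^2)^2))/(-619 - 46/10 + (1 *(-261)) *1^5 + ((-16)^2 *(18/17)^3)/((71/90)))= -0.00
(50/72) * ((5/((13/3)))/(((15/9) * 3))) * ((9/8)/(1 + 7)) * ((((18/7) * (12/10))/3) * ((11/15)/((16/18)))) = 891/46592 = 0.02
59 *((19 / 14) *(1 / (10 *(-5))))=-1121 / 700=-1.60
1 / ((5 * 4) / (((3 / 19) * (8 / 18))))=1 / 285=0.00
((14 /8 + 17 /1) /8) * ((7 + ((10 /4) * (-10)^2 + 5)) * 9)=88425 /16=5526.56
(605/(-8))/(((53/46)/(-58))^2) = -538315690/2809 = -191639.62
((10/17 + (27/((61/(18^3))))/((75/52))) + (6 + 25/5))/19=46699817/492575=94.81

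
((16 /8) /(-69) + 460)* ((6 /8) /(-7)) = -2267 /46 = -49.28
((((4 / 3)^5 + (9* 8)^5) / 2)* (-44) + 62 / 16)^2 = 6847985765850680264463376489 / 3779136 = 1812050628993156177619.27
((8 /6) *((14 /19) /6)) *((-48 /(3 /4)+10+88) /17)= 56 /171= 0.33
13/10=1.30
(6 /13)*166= 996 /13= 76.62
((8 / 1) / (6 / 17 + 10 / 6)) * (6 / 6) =408 / 103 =3.96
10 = 10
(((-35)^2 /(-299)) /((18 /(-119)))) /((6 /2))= 145775 /16146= 9.03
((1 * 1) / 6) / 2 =1 / 12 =0.08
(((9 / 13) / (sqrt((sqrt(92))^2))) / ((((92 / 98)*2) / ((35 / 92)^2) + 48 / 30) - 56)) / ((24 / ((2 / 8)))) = -180075*sqrt(23) / 47584955392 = -0.00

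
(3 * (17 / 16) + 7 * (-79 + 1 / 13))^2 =13052834001 / 43264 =301701.97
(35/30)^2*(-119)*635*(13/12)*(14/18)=-336944335/3888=-86662.64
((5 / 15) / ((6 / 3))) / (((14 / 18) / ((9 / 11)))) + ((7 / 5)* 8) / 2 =4447 / 770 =5.78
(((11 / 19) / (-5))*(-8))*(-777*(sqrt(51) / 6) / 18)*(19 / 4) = -2849*sqrt(51) / 90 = -226.07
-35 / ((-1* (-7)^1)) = -5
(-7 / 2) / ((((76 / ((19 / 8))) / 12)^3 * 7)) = -27 / 1024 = -0.03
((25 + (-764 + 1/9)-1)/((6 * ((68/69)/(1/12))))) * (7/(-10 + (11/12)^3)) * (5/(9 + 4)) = 10720990/3524729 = 3.04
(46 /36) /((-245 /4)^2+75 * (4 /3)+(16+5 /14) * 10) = 1288 /4047255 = 0.00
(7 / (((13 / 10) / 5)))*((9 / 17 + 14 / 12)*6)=60550 / 221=273.98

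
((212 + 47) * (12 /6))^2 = 268324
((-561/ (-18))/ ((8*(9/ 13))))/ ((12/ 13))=6.10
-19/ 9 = -2.11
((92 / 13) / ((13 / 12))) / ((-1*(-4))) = 276 / 169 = 1.63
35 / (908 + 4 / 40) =0.04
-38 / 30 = -19 / 15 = -1.27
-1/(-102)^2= -1/10404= -0.00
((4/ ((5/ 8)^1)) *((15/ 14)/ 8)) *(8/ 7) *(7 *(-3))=-144/ 7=-20.57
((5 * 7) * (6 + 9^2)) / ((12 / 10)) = 5075 / 2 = 2537.50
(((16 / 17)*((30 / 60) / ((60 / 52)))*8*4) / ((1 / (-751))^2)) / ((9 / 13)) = 10632217.54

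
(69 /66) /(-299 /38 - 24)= -0.03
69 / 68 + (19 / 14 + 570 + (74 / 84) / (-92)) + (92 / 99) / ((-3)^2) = 11168422333 / 19509336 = 572.47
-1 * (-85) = 85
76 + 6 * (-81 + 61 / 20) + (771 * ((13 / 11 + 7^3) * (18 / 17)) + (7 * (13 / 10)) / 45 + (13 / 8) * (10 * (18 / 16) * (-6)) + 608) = 189223496471 / 673200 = 281080.65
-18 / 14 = -9 / 7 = -1.29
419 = 419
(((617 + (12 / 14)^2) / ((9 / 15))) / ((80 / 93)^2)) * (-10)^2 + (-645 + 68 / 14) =434320147 / 3136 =138494.94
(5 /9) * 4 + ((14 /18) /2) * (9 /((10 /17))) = 1471 /180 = 8.17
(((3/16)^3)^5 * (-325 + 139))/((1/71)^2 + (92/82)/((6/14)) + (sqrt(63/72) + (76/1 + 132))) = -108054049124081896912017/9830964163500922004403559879147520 + 513033101377870320999 * sqrt(14)/39323856654003688017614239516590080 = -0.00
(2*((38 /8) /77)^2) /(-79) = -0.00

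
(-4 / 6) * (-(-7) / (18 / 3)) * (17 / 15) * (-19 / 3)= 2261 / 405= 5.58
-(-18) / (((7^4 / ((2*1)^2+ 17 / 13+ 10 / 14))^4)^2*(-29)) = -146391874890514155307008 / 150614372560584975412323119565123961770806909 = -0.00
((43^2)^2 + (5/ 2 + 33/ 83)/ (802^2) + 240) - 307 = 365024601700657/ 106771864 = 3418734.00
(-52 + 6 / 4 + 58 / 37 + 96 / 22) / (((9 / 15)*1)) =-60465 / 814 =-74.28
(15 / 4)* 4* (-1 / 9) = -5 / 3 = -1.67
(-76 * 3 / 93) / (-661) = 76 / 20491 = 0.00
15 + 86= 101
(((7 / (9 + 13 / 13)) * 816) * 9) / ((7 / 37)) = 135864 / 5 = 27172.80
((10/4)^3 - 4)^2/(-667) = -8649/42688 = -0.20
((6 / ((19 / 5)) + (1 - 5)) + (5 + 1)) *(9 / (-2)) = -306 / 19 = -16.11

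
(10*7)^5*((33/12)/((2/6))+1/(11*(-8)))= 152313437500/11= 13846676136.36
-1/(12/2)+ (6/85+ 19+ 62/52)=66619/3315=20.10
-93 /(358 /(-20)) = 930 /179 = 5.20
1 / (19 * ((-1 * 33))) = -1 / 627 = -0.00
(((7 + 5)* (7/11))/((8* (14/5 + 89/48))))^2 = 6350400/150970369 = 0.04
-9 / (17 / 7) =-63 / 17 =-3.71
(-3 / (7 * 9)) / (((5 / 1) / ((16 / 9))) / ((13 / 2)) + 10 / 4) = -104 / 6405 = -0.02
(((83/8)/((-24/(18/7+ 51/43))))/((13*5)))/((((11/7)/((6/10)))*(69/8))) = -2407/2175800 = -0.00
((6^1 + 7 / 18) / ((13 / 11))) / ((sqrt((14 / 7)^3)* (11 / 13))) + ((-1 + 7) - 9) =-0.74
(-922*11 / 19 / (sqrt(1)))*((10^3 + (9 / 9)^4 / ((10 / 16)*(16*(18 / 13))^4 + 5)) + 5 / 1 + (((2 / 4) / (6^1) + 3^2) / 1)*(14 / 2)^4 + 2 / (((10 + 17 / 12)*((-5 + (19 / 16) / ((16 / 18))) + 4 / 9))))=-3033322851484937659365091 / 249084465900636930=-12177888.49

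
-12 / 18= -2 / 3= -0.67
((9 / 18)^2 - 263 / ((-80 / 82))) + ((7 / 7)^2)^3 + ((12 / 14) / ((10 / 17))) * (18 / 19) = 1448133 / 5320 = 272.21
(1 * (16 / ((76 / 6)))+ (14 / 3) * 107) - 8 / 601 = 17148478 / 34257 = 500.58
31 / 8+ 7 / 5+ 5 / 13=2943 / 520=5.66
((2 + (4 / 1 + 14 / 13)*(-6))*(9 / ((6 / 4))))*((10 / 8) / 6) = -925 / 26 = -35.58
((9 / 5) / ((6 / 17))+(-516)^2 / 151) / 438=890087 / 220460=4.04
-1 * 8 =-8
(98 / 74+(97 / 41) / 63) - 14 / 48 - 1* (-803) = 614766353 / 764568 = 804.07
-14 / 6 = -2.33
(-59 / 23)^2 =3481 / 529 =6.58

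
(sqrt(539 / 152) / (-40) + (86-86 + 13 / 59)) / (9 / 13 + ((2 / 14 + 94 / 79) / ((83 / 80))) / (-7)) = 54298517 / 125384263-29237663 * sqrt(418) / 6460477280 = 0.34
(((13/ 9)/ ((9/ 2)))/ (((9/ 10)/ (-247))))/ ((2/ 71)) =-2279810/ 729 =-3127.31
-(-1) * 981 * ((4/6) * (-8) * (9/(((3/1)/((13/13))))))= -15696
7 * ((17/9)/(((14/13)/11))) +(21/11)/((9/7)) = 27035/198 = 136.54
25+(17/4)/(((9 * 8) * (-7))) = 50383/2016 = 24.99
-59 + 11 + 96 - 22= 26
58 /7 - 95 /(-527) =31231 /3689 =8.47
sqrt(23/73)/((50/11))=11 * sqrt(1679)/3650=0.12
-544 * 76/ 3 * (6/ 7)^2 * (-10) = 4961280/ 49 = 101250.61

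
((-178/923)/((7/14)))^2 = 126736/851929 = 0.15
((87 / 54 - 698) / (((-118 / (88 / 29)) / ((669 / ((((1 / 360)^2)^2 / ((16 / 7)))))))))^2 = 30347381644700960795802992640000000000 / 143448529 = 211555892948201377483647800000.00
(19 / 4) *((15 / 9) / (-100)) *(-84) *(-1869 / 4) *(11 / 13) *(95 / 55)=-4722963 / 1040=-4541.31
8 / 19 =0.42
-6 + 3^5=237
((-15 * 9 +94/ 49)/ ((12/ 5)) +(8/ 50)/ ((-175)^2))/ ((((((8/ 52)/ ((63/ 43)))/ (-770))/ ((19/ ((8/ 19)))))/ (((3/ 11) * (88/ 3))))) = 78898488581913/ 537500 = 146787885.73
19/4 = 4.75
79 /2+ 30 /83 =6617 /166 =39.86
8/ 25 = 0.32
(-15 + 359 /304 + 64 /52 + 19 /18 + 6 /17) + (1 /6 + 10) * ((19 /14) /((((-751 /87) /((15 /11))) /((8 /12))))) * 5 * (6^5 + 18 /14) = -13832855049705649 /244758097584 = -56516.43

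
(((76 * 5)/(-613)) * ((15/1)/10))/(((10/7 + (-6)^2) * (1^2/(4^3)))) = -127680/80303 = -1.59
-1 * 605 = -605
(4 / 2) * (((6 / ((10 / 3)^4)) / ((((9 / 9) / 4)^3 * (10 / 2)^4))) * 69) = 268272 / 390625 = 0.69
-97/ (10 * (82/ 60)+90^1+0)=-291/ 311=-0.94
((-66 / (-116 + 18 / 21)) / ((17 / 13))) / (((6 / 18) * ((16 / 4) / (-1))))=-693 / 2108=-0.33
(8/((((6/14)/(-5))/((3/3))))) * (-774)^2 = -55913760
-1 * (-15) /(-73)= -15 /73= -0.21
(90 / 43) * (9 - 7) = 180 / 43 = 4.19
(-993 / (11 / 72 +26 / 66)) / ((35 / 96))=-75499776 / 15155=-4981.84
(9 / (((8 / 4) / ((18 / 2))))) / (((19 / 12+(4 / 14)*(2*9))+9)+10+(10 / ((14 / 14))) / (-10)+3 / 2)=3402 / 2203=1.54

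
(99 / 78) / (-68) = -33 / 1768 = -0.02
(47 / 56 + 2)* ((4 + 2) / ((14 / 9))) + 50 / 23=118339 / 9016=13.13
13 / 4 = 3.25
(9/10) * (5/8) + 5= 89/16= 5.56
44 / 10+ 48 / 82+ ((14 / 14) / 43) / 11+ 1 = 580576 / 96965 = 5.99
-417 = -417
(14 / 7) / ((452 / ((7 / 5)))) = 7 / 1130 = 0.01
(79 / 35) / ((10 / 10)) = 79 / 35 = 2.26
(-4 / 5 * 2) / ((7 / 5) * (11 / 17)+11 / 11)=-68 / 81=-0.84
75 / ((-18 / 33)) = -275 / 2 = -137.50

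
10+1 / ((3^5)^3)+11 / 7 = 1162261474 / 100442349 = 11.57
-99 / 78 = -33 / 26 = -1.27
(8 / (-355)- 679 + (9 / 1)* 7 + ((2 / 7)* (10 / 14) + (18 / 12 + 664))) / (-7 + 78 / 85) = -29383157 / 3597286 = -8.17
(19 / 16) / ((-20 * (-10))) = 19 / 3200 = 0.01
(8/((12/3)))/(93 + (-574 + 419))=-0.03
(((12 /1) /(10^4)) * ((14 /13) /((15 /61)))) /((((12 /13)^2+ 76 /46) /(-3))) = -383019 /60837500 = -0.01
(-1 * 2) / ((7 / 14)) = -4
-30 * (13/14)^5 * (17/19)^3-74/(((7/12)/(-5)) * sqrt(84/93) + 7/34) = -594950616569865/1141725325552-160395 * sqrt(217)/8666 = -793.75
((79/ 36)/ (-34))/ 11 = -79/ 13464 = -0.01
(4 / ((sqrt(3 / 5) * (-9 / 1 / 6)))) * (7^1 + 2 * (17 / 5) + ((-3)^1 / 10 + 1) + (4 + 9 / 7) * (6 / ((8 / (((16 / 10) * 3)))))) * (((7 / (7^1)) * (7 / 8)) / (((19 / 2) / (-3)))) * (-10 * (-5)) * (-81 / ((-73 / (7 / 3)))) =4128.79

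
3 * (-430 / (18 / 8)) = -1720 / 3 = -573.33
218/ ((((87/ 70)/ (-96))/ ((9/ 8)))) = -549360/ 29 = -18943.45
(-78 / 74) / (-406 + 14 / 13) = 507 / 194768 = 0.00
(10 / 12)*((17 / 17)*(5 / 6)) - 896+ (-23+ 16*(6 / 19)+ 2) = -623297 / 684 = -911.25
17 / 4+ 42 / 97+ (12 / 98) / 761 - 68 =-916076535 / 14468132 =-63.32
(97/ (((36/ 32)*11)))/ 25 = 776/ 2475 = 0.31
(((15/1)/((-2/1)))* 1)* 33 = -495/2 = -247.50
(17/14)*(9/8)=153/112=1.37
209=209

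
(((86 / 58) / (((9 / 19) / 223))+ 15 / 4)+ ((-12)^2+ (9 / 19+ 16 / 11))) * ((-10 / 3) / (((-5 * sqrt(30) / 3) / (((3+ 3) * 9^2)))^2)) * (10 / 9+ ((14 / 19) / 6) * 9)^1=-51105785814297 / 2878975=-17751382.29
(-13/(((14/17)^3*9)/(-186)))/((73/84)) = 1979939/3577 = 553.52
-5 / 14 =-0.36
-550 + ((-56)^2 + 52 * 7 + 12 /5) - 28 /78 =575648 /195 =2952.04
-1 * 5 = -5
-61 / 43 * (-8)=488 / 43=11.35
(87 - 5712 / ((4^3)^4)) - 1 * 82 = 5242523 / 1048576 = 5.00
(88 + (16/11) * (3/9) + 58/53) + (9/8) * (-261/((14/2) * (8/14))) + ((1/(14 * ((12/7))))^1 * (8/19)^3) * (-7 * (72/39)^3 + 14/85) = 1149629758739837/71688513193440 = 16.04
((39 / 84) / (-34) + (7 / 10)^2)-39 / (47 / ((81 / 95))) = -4912899 / 21253400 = -0.23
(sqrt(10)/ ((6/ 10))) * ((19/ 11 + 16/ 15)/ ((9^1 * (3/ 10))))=4610 * sqrt(10)/ 2673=5.45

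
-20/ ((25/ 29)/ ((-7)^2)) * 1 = -5684/ 5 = -1136.80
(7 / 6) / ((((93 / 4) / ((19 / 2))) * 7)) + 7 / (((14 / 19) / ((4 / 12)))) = 1805 / 558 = 3.23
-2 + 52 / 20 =3 / 5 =0.60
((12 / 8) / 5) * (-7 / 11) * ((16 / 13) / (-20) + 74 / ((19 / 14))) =-706272 / 67925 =-10.40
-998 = -998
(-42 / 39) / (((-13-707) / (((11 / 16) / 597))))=77 / 44703360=0.00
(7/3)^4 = 29.64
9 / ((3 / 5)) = 15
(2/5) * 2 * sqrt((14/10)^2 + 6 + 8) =4 * sqrt(399)/25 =3.20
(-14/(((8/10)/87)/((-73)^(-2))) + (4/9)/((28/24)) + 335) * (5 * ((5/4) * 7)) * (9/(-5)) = -1125005235/42632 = -26388.75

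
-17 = -17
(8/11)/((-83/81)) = -648/913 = -0.71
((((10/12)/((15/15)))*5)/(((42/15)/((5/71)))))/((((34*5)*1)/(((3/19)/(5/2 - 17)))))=-0.00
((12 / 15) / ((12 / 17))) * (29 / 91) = 493 / 1365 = 0.36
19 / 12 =1.58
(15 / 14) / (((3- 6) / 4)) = -10 / 7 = -1.43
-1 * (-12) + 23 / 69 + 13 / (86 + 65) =12.42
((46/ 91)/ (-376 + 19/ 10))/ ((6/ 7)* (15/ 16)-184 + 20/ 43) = 3680/ 497659227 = 0.00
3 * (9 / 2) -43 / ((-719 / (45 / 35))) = 13.58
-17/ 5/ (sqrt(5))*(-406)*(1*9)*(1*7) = 434826*sqrt(5)/ 25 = 38892.02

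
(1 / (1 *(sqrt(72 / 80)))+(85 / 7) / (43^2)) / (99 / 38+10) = 3230 / 6199697+38 *sqrt(10) / 1437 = 0.08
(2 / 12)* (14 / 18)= 7 / 54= 0.13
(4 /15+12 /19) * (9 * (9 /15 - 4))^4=46761069312 /59375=787554.85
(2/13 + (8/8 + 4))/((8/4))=67/26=2.58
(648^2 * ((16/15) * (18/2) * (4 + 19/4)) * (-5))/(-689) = 255964.70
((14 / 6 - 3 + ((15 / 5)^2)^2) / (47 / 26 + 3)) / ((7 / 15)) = 6266 / 175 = 35.81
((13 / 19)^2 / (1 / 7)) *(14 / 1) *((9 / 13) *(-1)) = -11466 / 361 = -31.76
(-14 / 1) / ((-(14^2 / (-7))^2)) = 1 / 56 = 0.02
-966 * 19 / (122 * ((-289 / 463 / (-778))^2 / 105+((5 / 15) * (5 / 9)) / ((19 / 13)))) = -21379981111178710860 / 18006629678547451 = -1187.34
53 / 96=0.55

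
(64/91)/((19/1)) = 64/1729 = 0.04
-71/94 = -0.76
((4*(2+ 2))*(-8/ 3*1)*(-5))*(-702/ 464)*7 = -65520/ 29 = -2259.31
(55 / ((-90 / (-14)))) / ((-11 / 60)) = -140 / 3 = -46.67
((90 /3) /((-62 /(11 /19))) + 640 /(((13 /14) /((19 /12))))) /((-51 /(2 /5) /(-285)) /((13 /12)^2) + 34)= 325798265 /10267014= 31.73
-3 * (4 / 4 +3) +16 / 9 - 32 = -42.22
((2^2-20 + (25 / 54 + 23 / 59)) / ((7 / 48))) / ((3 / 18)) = -772144 / 1239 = -623.20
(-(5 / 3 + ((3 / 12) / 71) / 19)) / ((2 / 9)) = -80949 / 10792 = -7.50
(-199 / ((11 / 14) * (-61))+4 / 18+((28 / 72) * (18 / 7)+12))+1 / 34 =3573421 / 205326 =17.40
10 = 10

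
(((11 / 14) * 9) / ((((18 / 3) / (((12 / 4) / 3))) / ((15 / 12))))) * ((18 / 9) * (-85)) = -250.45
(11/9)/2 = 11/18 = 0.61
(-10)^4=10000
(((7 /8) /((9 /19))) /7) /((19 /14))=7 /36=0.19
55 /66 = 5 /6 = 0.83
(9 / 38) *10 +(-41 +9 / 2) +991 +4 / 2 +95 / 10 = 18399 / 19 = 968.37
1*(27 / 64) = 27 / 64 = 0.42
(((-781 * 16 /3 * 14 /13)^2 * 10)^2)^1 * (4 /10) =37467628044683145379840 /2313441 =16195627225714053.39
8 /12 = 2 /3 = 0.67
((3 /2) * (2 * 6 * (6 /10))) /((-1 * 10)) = -27 /25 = -1.08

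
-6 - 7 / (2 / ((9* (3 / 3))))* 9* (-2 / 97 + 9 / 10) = -495291 / 1940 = -255.30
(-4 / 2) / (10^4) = -1 / 5000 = -0.00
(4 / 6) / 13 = 0.05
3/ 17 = 0.18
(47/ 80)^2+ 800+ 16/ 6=15417827/ 19200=803.01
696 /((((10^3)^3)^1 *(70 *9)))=29 /26250000000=0.00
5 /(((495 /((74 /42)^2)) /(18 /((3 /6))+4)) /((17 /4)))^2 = 5.68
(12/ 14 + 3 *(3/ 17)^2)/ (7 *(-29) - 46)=-641/ 167909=-0.00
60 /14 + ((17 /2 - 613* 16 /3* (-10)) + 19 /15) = 2289517 /70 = 32707.39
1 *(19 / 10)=19 / 10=1.90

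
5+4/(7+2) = 49/9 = 5.44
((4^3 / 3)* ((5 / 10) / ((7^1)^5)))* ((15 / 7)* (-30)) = -4800 / 117649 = -0.04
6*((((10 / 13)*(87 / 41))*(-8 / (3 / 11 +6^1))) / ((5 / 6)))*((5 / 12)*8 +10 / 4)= -87.43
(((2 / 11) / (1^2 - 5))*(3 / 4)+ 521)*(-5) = -229225 / 88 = -2604.83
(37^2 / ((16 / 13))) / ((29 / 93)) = 1655121 / 464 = 3567.07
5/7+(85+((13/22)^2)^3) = 68061730063/793659328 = 85.76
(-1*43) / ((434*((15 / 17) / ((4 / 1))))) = -1462 / 3255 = -0.45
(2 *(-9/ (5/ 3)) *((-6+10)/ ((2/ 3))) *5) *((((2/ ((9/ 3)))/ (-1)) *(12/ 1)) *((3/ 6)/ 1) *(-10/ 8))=-1620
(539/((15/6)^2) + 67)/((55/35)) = 97.52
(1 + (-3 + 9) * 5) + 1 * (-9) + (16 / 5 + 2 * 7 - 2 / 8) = 779 / 20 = 38.95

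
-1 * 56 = -56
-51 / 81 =-17 / 27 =-0.63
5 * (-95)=-475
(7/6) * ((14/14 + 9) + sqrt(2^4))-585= -1706/3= -568.67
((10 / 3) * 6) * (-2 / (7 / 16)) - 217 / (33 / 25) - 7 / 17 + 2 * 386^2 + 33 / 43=50276088727 / 168861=297736.53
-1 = -1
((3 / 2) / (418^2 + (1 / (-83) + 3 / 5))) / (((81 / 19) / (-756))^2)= 1048705 / 3884502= 0.27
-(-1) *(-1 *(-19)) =19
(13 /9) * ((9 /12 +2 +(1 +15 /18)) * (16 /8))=715 /54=13.24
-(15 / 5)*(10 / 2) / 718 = -15 / 718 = -0.02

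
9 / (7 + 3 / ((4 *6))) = 24 / 19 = 1.26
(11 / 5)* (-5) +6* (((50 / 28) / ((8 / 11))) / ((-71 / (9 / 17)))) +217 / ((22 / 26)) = 182416725 / 743512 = 245.34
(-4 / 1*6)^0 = 1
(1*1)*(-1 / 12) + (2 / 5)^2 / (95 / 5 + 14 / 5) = -497 / 6540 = -0.08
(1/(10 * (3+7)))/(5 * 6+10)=1/4000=0.00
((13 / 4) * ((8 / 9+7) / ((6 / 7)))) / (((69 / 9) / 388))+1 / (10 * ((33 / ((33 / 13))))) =20368406 / 13455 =1513.82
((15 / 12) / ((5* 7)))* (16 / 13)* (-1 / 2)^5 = -1 / 728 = -0.00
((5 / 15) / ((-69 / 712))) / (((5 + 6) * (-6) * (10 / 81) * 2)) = 0.21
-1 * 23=-23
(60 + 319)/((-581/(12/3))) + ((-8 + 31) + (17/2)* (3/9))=80959/3486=23.22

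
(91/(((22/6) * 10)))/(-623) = -39/9790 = -0.00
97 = 97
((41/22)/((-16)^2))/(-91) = -41/512512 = -0.00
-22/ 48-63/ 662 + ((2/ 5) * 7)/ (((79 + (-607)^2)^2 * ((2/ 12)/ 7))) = -0.55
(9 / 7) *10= 90 / 7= 12.86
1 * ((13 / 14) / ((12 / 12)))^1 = 13 / 14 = 0.93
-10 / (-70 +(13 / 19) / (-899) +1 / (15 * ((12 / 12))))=1281075 / 8959082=0.14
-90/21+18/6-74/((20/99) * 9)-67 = -7629/70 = -108.99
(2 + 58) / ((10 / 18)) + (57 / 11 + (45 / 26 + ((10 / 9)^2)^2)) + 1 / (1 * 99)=218506219 / 1876446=116.45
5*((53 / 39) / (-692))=-265 / 26988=-0.01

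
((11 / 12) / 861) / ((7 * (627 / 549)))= 61 / 458052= 0.00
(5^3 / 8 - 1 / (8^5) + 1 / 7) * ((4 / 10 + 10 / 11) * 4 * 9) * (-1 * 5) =-292957641 / 78848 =-3715.47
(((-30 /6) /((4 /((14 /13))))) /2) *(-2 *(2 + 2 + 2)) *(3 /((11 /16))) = 5040 /143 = 35.24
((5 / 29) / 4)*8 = 10 / 29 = 0.34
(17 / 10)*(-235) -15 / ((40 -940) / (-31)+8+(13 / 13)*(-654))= -3820186 / 9563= -399.48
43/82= 0.52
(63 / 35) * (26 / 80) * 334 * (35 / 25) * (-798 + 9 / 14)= -218113857 / 1000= -218113.86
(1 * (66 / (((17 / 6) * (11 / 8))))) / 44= 72 / 187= 0.39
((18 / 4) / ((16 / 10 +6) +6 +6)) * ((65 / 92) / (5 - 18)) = -225 / 18032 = -0.01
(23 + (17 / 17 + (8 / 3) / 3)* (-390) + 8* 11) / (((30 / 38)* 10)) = -35663 / 450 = -79.25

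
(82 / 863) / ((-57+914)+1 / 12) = 984 / 8875955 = 0.00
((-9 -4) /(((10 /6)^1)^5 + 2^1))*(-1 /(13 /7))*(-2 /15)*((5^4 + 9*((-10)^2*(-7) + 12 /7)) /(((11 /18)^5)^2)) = 48932.49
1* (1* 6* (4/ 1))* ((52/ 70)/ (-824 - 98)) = -312/ 16135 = -0.02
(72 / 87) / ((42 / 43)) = 172 / 203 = 0.85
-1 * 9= -9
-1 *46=-46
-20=-20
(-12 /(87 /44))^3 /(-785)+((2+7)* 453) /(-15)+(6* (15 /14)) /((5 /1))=-36215500732 /134017555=-270.23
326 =326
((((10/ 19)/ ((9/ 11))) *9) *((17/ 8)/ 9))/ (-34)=-55/ 1368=-0.04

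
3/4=0.75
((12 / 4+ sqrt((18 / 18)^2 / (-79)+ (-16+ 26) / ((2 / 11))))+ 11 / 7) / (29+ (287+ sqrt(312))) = -3*sqrt(185887) / 982997 - 8*sqrt(78) / 87101+ 1264 / 87101+ sqrt(85794) / 12443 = 0.04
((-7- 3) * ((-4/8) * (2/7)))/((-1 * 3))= -10/21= -0.48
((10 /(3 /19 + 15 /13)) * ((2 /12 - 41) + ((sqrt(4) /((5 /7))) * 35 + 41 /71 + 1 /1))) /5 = 6181175 /69012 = 89.57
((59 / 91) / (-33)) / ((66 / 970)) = -28615 / 99099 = -0.29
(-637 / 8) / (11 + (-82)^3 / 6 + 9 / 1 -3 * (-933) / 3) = 273 / 311800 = 0.00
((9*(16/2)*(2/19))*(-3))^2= 516.96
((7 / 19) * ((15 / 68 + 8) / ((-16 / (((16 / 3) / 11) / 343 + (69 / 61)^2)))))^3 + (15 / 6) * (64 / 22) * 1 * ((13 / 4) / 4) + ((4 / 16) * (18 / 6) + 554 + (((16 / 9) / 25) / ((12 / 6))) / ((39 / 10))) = 70123697000286933665976110675438329247 / 125074828301664805536126977314652160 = 560.65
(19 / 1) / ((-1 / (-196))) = 3724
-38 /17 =-2.24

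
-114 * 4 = -456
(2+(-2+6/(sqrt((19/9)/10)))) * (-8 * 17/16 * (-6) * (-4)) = -3672 * sqrt(190)/19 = -2663.95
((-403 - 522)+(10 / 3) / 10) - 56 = -2942 / 3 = -980.67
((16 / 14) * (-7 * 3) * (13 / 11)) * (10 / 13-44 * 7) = 95856 / 11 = 8714.18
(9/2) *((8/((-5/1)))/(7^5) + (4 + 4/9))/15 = 1680664/1260525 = 1.33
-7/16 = -0.44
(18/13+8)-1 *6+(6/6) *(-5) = -21/13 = -1.62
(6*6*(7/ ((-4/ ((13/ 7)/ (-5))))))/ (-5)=-117/ 25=-4.68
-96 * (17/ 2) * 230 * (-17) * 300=957168000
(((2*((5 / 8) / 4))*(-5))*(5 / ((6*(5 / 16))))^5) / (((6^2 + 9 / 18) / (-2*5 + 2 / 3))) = 2867200 / 53217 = 53.88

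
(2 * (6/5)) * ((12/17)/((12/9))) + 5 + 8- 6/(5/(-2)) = 1417/85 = 16.67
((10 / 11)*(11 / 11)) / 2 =5 / 11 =0.45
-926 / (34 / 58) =-26854 / 17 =-1579.65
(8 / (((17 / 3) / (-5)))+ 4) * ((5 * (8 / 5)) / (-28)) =104 / 119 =0.87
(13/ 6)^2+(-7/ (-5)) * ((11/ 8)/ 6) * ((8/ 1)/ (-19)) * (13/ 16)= 125437/ 27360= 4.58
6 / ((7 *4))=3 / 14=0.21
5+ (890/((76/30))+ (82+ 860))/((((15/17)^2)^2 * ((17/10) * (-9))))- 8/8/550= -1707204187/12696750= -134.46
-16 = -16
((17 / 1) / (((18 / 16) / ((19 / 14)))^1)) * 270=38760 / 7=5537.14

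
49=49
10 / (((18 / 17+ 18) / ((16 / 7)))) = 680 / 567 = 1.20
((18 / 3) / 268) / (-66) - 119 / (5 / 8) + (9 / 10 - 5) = -573387 / 2948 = -194.50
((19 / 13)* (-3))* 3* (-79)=13509 / 13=1039.15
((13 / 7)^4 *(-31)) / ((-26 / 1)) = 68107 / 4802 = 14.18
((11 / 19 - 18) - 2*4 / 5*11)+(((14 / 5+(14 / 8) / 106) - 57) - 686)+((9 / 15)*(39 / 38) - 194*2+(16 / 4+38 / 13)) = -121030555 / 104728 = -1155.67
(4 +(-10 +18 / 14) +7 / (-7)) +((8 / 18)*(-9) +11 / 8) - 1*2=-579 / 56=-10.34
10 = 10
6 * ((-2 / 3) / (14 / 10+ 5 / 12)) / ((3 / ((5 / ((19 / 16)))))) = -6400 / 2071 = -3.09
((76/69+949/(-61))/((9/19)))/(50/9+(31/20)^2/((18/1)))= -924844000/172404849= -5.36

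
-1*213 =-213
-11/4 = -2.75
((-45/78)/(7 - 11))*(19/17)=285/1768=0.16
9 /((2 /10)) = 45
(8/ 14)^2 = 0.33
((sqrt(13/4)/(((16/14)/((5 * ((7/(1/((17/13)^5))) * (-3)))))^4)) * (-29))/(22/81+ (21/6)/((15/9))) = -819467782026014658860012779585086740625 * sqrt(13)/8796409473276028258650165248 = -335890810410.98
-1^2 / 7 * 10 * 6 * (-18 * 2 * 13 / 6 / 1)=4680 / 7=668.57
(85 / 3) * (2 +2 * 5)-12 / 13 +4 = 343.08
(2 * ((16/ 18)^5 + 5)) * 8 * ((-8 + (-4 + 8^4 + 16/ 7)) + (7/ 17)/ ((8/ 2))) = 364585699756/ 1003833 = 363193.58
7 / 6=1.17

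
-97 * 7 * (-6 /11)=4074 /11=370.36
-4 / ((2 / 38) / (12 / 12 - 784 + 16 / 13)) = 772388 / 13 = 59414.46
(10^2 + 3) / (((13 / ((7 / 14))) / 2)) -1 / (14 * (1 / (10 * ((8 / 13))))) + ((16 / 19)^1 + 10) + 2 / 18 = 286894 / 15561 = 18.44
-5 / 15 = -1 / 3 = -0.33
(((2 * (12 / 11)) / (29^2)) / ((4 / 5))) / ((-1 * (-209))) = 30 / 1933459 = 0.00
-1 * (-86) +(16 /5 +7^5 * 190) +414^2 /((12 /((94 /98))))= 785744209 /245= 3207119.22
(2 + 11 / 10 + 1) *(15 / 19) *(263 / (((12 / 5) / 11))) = 593065 / 152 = 3901.74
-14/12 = -7/6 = -1.17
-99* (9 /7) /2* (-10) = 4455 /7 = 636.43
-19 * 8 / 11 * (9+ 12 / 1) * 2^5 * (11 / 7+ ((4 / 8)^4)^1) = -166896 / 11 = -15172.36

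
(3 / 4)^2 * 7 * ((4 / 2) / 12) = 21 / 32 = 0.66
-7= -7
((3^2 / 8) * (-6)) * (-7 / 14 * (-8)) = -27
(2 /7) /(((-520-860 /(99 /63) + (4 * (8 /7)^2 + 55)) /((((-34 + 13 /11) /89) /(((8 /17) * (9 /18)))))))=42959 /96618222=0.00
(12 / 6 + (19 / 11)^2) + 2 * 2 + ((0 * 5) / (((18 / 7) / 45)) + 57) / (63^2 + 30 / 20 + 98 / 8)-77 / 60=892245973 / 115659060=7.71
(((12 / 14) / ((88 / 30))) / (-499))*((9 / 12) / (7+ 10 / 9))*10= -6075 / 11219516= -0.00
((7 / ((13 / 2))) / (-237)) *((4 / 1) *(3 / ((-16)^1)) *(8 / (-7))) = -4 / 1027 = -0.00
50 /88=25 /44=0.57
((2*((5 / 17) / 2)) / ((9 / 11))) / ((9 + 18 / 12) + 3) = 0.03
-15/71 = -0.21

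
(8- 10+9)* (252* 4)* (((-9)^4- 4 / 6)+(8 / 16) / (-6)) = 46289124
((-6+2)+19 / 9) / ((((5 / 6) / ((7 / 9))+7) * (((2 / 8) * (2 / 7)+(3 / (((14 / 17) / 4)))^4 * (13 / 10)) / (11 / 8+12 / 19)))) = -435721475 / 54381241509858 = -0.00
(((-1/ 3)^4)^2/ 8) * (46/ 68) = 23/ 1784592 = 0.00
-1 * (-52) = 52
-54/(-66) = 9/11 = 0.82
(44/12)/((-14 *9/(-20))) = 110/189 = 0.58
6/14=3/7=0.43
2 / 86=1 / 43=0.02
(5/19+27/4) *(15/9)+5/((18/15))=1205/76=15.86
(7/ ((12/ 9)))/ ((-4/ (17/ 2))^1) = -357/ 32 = -11.16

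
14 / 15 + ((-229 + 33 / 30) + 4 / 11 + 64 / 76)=-1415521 / 6270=-225.76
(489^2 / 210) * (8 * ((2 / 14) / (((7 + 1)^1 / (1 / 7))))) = 79707 / 3430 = 23.24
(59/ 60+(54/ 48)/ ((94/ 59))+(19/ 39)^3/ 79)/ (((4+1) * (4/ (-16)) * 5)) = -29794100659/ 110125723500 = -0.27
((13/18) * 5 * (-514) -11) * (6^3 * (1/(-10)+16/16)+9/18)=-16375498/45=-363899.96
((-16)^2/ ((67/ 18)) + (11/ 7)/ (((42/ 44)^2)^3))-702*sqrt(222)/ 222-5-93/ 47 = 120757976520856/ 1890542605203-117*sqrt(222)/ 37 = 16.76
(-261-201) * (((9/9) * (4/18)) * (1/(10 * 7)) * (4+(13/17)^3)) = -160226/24565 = -6.52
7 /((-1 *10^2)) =-7 /100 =-0.07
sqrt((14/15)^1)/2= sqrt(210)/30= 0.48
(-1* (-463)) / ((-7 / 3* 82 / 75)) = -104175 / 574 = -181.49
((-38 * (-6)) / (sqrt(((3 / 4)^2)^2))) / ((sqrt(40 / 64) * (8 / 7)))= 2128 * sqrt(10) / 15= 448.62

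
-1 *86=-86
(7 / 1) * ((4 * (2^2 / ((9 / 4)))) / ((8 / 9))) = 56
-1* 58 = -58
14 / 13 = 1.08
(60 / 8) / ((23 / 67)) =1005 / 46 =21.85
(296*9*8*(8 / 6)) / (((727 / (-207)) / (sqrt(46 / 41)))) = -5882112*sqrt(1886) / 29807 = -8570.10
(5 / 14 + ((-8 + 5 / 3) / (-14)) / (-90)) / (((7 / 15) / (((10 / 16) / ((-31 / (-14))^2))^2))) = 1630475 / 132987024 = 0.01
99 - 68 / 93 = 9139 / 93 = 98.27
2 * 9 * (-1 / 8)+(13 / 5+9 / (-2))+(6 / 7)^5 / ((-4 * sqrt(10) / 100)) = -83 / 20 - 19440 * sqrt(10) / 16807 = -7.81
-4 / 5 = -0.80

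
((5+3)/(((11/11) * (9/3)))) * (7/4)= 14/3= 4.67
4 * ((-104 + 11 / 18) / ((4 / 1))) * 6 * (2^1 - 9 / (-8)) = -46525 / 24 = -1938.54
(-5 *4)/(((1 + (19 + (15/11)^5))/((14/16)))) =-1127357/1592158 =-0.71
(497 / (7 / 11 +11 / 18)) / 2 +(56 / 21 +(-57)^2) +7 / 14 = 5114929 / 1482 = 3451.37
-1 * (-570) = 570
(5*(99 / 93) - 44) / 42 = -1199 / 1302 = -0.92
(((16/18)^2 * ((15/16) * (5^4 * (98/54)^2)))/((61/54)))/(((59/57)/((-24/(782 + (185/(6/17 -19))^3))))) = 290638767609400000/1806442219714221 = 160.89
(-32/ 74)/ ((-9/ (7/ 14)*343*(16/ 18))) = 0.00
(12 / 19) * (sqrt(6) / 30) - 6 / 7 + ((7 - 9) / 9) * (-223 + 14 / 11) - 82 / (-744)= 2 * sqrt(6) / 95 + 1389973 / 28644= 48.58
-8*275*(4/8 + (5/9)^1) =-2322.22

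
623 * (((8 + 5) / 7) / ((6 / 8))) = 4628 / 3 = 1542.67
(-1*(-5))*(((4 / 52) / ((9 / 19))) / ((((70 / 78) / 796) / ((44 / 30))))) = 332728 / 315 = 1056.28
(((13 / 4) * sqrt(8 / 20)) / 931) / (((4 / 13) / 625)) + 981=21125 * sqrt(10) / 14896 + 981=985.48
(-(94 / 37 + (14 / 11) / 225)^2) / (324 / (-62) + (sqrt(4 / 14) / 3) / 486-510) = 36170993693952 * sqrt(14) / 15115662233672275446875 + 1571912043114276864 / 124922828377456821875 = 0.01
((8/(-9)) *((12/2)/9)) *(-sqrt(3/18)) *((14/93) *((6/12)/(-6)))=-28 *sqrt(6)/22599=-0.00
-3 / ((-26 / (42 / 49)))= 9 / 91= 0.10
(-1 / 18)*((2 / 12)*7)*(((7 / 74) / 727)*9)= -0.00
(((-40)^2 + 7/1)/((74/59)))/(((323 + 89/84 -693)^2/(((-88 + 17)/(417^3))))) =-2638835416/286311346625778429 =-0.00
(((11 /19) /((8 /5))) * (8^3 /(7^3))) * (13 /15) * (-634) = -5802368 /19551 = -296.78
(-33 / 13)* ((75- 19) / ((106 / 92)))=-85008 / 689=-123.38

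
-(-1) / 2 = 1 / 2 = 0.50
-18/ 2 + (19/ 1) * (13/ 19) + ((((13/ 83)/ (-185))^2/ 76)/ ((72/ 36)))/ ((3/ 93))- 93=-3189578060961/ 35837955800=-89.00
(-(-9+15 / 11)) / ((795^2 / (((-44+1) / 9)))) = -1204 / 20856825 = -0.00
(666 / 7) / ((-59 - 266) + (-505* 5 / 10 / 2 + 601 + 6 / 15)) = 4440 / 7007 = 0.63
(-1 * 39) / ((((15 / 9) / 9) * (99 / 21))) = -44.67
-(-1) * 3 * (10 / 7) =30 / 7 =4.29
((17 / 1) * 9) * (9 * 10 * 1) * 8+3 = 110163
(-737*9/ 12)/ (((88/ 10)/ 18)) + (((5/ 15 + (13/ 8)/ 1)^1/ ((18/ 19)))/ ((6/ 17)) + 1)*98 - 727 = -1536605/ 1296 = -1185.65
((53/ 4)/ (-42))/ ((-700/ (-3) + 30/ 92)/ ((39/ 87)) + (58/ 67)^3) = -4766191261/ 7884660449204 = -0.00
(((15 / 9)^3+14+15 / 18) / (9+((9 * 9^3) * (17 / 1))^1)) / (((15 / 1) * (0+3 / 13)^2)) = 177619 / 813170340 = 0.00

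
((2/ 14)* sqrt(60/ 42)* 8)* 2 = 16* sqrt(70)/ 49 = 2.73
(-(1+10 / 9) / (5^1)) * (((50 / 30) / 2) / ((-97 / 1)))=19 / 5238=0.00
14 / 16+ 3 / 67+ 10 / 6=4159 / 1608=2.59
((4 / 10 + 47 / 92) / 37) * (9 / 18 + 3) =2933 / 34040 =0.09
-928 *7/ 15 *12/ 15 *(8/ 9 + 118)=-5560576/ 135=-41189.45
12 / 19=0.63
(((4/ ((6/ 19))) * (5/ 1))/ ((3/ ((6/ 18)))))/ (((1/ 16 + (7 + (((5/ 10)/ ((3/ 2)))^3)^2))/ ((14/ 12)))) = 1.16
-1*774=-774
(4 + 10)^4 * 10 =384160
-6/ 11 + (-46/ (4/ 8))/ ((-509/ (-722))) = -733718/ 5599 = -131.04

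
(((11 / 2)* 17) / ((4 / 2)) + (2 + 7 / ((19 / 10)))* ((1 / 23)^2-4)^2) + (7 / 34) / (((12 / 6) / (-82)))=46702094695 / 361554572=129.17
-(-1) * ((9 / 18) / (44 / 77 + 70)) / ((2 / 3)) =21 / 1976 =0.01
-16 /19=-0.84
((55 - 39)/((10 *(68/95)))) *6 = 228/17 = 13.41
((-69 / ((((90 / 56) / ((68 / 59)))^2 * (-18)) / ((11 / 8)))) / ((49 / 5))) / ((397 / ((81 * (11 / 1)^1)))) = 12868592 / 20729355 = 0.62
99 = 99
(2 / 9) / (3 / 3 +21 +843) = 2 / 7785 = 0.00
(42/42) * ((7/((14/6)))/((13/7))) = 21/13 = 1.62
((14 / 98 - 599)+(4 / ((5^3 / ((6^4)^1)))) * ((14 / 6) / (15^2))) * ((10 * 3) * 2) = -157087104 / 4375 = -35905.62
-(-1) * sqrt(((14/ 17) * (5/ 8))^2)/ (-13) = -35/ 884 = -0.04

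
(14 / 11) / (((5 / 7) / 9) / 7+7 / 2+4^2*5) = 12348 / 810227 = 0.02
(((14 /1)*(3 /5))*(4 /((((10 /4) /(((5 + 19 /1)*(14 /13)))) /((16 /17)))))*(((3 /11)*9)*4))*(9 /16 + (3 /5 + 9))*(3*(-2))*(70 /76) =-208167128064 /1154725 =-180274.20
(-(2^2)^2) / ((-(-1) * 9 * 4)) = -4 / 9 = -0.44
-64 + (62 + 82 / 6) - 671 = -1978 / 3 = -659.33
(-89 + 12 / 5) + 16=-70.60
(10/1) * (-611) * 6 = -36660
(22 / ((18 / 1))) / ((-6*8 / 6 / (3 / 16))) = -11 / 384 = -0.03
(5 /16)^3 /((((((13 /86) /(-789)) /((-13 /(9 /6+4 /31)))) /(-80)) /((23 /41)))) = -15118719375 /265024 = -57046.60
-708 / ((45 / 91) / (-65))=93062.67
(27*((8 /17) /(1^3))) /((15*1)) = 72 /85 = 0.85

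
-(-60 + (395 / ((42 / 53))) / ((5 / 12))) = -7954 / 7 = -1136.29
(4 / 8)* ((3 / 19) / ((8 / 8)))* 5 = 15 / 38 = 0.39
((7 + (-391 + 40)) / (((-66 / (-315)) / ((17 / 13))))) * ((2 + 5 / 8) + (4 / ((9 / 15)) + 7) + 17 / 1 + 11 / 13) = -272505835 / 3718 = -73293.66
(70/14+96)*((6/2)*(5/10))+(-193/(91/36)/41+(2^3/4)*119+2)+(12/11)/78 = 31983395/82082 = 389.65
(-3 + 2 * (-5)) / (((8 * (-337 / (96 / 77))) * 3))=52 / 25949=0.00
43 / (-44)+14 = 573 / 44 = 13.02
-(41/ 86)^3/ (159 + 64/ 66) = -2274393/ 3357739624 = -0.00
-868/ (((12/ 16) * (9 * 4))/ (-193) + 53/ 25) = -2094050/ 4777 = -438.36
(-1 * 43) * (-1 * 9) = 387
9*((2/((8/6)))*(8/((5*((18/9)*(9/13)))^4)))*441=1399489/67500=20.73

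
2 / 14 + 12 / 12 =8 / 7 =1.14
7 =7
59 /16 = 3.69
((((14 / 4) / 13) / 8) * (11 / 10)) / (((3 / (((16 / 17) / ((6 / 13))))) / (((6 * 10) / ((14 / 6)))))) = 11 / 17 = 0.65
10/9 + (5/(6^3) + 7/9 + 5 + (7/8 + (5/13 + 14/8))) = 6965/702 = 9.92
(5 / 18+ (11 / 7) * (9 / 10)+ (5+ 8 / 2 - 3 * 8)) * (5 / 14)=-2096 / 441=-4.75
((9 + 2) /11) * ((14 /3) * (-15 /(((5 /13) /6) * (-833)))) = 156 /119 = 1.31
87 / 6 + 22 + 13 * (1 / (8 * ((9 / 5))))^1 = 2693 / 72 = 37.40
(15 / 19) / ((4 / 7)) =105 / 76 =1.38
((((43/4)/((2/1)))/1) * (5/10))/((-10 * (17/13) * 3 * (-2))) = 559/16320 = 0.03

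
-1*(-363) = 363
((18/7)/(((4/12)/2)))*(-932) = -100656/7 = -14379.43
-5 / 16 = -0.31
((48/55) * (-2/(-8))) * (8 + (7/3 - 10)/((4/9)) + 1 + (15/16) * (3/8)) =-3033/1760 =-1.72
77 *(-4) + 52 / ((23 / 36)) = -5212 / 23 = -226.61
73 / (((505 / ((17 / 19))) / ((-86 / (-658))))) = 0.02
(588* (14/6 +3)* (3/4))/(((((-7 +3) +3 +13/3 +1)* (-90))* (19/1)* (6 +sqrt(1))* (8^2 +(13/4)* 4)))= -8/13585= -0.00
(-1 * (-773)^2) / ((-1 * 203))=2943.49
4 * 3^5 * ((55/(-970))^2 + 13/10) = 59593077/47045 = 1266.72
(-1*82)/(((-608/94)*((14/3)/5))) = 13.58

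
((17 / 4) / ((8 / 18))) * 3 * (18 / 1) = 4131 / 8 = 516.38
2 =2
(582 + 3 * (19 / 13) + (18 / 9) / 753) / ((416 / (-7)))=-40181015 / 4072224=-9.87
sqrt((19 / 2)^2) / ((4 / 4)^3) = 19 / 2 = 9.50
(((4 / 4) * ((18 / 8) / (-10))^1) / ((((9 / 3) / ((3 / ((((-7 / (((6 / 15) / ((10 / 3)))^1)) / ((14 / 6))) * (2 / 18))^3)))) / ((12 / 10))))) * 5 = 19683 / 312500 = 0.06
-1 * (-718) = 718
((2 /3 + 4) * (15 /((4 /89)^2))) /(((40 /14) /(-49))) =-19018321 /32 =-594322.53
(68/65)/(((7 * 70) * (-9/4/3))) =-136/47775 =-0.00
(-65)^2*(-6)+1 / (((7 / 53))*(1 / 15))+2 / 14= -176654 / 7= -25236.29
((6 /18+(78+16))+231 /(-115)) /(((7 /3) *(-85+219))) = 15926 /53935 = 0.30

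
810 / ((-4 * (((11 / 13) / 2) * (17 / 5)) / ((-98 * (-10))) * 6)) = -22993.32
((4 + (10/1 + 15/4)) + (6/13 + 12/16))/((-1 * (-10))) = 493/260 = 1.90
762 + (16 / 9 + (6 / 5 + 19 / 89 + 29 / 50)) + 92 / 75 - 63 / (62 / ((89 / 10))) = 1882076519 / 2483100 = 757.95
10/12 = 0.83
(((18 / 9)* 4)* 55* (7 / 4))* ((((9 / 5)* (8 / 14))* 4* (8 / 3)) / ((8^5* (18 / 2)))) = 11 / 384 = 0.03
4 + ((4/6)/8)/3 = 145/36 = 4.03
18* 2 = 36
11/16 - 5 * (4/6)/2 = -47/48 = -0.98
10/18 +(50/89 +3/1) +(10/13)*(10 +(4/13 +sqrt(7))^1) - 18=-805940/135369 +10*sqrt(7)/13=-3.92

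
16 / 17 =0.94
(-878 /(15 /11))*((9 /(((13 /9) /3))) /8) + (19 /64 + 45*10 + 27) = -1027.12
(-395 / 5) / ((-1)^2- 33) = 79 / 32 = 2.47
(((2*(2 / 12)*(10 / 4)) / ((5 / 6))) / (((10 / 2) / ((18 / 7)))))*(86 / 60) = 129 / 175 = 0.74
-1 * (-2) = 2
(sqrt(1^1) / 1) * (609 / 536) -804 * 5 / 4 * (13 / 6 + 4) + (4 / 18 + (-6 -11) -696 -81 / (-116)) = -966463585 / 139896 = -6908.44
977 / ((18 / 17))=16609 / 18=922.72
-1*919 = -919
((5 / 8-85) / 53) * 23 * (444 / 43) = -1723275 / 4558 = -378.08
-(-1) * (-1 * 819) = -819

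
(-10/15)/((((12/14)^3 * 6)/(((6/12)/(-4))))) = 343/15552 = 0.02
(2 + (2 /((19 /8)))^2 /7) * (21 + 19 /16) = 942525 /20216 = 46.62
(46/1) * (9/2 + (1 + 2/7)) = 1863/7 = 266.14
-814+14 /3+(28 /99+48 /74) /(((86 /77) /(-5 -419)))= -1162.95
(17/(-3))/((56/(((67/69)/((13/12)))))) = -1139/12558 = -0.09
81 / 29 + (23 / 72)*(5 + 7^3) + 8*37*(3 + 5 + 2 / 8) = 2555.96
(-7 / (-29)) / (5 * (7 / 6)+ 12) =0.01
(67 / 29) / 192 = 67 / 5568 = 0.01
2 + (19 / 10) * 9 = 191 / 10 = 19.10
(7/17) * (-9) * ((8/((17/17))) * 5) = -2520/17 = -148.24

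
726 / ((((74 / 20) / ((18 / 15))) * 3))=2904 / 37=78.49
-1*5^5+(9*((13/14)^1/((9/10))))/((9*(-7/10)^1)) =-1378775/441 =-3126.47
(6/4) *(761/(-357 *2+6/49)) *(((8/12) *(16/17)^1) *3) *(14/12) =-522046/148665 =-3.51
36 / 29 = 1.24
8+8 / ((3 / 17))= 160 / 3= 53.33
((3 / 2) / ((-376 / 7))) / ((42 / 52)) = -13 / 376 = -0.03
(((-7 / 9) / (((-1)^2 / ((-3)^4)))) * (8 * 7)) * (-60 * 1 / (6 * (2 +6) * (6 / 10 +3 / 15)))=11025 / 2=5512.50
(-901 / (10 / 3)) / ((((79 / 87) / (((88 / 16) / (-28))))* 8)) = 2586771 / 353920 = 7.31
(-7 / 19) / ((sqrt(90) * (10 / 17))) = -119 * sqrt(10) / 5700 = -0.07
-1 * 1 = -1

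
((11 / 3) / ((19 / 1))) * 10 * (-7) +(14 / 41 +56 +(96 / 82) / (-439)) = 43941164 / 1025943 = 42.83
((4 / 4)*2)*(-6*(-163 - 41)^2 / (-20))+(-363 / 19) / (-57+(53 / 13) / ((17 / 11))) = 28498954683 / 1141330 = 24969.95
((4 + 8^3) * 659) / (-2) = -170022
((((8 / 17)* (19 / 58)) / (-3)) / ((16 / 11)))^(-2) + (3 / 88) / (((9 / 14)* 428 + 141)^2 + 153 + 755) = 2388352661563065 / 2980812756328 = 801.24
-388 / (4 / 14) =-1358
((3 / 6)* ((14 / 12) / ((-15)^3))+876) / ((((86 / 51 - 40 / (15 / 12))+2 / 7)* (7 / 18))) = -603125881 / 8040000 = -75.02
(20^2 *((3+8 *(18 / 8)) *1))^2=70560000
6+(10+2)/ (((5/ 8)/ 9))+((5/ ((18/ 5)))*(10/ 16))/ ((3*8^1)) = 3090289/ 17280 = 178.84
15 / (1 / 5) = 75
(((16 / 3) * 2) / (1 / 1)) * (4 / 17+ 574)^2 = 1016497536 / 289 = 3517292.51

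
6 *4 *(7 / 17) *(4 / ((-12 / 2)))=-112 / 17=-6.59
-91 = -91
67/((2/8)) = 268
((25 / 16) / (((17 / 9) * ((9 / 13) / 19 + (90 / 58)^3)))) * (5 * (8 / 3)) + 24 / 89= 3.19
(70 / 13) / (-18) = -35 / 117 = -0.30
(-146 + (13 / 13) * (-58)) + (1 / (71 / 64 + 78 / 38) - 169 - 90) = -1779019 / 3845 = -462.68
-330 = -330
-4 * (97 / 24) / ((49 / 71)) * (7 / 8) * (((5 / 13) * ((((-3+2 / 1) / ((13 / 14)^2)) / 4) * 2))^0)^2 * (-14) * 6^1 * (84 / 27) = 48209 / 9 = 5356.56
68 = 68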